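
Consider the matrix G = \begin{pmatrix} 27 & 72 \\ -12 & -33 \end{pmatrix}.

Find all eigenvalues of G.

-9, 3

det(G - λI) = (27 - λ)(-33 - λ) - (72)·(-12) = λ^2 + 6λ - 27.
This factors as (λ + 9)·(λ - 3) = 0.
Eigenvalues: -9, 3.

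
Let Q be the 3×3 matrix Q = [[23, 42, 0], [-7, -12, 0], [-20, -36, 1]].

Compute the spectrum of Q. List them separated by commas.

1, 2, 9

Set up det(sI - Q) = 0.
Cofactor expansion gives p(s) = s^3 - 12s^2 + 29s - 18.
Try s = 1: p(1) = 0, so 1 is a root.
Dividing by (s - 1) leaves s^2 - 11s + 18.
The quadratic factors as (s - 2)·(s - 9).
Eigenvalues: 1, 2, 9.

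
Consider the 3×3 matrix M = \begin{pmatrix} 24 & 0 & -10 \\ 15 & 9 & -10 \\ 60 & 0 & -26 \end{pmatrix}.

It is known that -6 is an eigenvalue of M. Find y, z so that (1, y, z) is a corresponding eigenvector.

1, 3

We need (M + 6I)v = 0.
M + 6I = [[30, 0, -10], [15, 15, -10], [60, 0, -20]].
Row 1: (30)·1 + (0)·y + (-10)·z = 0
Row 2: (15)·1 + (15)·y + (-10)·z = 0
Row 3: (60)·1 + (0)·y + (-20)·z = 0
Solving gives y = 1, z = 3.
Check: M·(1, 1, 3) = (-6, -6, -18) = -6·(1, 1, 3).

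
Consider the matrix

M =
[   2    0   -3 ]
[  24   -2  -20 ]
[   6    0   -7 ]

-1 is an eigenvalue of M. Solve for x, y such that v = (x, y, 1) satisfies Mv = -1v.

We need (M + 1I)v = 0.
M + 1I = [[3, 0, -3], [24, -1, -20], [6, 0, -6]].
Row 1: (3)·x + (0)·y + (-3)·1 = 0
Row 2: (24)·x + (-1)·y + (-20)·1 = 0
Row 3: (6)·x + (0)·y + (-6)·1 = 0
Solving gives x = 1, y = 4.
Check: M·(1, 4, 1) = (-1, -4, -1) = -1·(1, 4, 1).

1, 4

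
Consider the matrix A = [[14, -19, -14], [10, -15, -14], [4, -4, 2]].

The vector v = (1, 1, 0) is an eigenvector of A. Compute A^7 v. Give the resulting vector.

(-78125, -78125, 0)

First find the eigenvalue: Av = (-5, -5, 0) = -5·(1, 1, 0), so λ = -5.
Then A^7 v = λ^7·v = (-5)^7·(1, 1, 0) = -78125·(1, 1, 0) = (-78125, -78125, 0).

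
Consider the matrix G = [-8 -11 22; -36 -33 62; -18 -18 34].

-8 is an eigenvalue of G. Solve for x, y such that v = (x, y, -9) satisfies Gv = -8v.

-3, -18

We need (G + 8I)v = 0.
G + 8I = [[0, -11, 22], [-36, -25, 62], [-18, -18, 42]].
Row 1: (0)·x + (-11)·y + (22)·-9 = 0
Row 2: (-36)·x + (-25)·y + (62)·-9 = 0
Row 3: (-18)·x + (-18)·y + (42)·-9 = 0
Solving gives x = -3, y = -18.
Check: G·(-3, -18, -9) = (24, 144, 72) = -8·(-3, -18, -9).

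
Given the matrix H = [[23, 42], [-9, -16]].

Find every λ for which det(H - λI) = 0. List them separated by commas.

2, 5

det(H - λI) = (23 - λ)(-16 - λ) - (42)·(-9) = λ^2 - 7λ + 10.
This factors as (λ - 2)·(λ - 5) = 0.
Eigenvalues: 2, 5.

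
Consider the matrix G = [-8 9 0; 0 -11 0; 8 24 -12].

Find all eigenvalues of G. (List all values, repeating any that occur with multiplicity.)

The characteristic polynomial is p(lambda) = det(lambda·I - G).
Cofactor expansion gives p(lambda) = lambda^3 + 31·lambda^2 + 316·lambda + 1056.
Try lambda = -12: p(-12) = 0, so -12 is a root.
Dividing by (lambda + 12) leaves lambda^2 + 19·lambda + 88.
The quadratic factors as (lambda + 11)·(lambda + 8).
Eigenvalues: -12, -11, -8.

-12, -11, -8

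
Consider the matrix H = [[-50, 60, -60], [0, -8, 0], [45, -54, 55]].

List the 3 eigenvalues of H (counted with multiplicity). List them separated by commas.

-8, -5, 10

Compute the characteristic polynomial p(μ) = det(μI - H).
Expanding the 3×3 determinant: p(μ) = μ^3 + 3μ^2 - 90μ - 400.
Since p(-5) = 0, μ = -5 is a root.
Dividing by (μ + 5) leaves μ^2 - 2μ - 80.
The quadratic factors as (μ + 8)·(μ - 10).
Eigenvalues: -8, -5, 10.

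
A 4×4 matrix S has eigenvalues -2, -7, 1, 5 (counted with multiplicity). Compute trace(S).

-3

trace(S) is the sum of the eigenvalues: (-2) + (-7) + (1) + (5) = -3.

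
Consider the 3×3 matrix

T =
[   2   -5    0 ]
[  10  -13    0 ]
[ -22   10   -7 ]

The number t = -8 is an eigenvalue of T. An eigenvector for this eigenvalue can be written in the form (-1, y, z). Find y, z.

We need (T + 8I)v = 0.
T + 8I = [[10, -5, 0], [10, -5, 0], [-22, 10, 1]].
Row 1: (10)·-1 + (-5)·y + (0)·z = 0
Row 2: (10)·-1 + (-5)·y + (0)·z = 0
Row 3: (-22)·-1 + (10)·y + (1)·z = 0
Solving gives y = -2, z = -2.
Check: T·(-1, -2, -2) = (8, 16, 16) = -8·(-1, -2, -2).

-2, -2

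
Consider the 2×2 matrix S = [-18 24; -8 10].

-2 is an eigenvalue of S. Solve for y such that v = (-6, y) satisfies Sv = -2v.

-4

We need (S + 2I)v = 0.
S + 2I = [[-16, 24], [-8, 12]].
Row 1: (-16)·-6 + (24)·y = 0
Row 2: (-8)·-6 + (12)·y = 0
Solving gives y = -4.
Check: S·(-6, -4) = (12, 8) = -2·(-6, -4).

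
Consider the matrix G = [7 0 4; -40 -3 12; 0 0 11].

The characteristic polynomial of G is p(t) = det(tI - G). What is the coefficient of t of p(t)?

p(t) = t^3 - 15t^2 + 23t + 231.
The coefficient of t is 23.

23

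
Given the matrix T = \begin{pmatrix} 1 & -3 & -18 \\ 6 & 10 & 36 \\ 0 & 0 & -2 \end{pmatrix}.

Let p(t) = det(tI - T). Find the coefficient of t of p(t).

6

p(t) = t^3 - 9t^2 + 6t + 56.
The coefficient of t is 6.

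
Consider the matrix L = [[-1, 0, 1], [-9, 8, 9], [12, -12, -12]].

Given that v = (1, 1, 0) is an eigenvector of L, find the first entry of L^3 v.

First find the eigenvalue: Lv = (-1, -1, 0) = -1·(1, 1, 0), so λ = -1.
Then L^3 v = λ^3·v = (-1)^3·(1, 1, 0) = -1·(1, 1, 0) = (-1, -1, 0).

-1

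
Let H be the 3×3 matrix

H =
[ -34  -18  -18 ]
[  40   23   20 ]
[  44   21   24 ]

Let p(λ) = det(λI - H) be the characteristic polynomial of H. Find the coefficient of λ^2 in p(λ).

-13

The coefficient of λ^2 of det(λI - H) is −trace(H).
trace(H) = (-34) + (23) + (24) = 13, so the coefficient is -13.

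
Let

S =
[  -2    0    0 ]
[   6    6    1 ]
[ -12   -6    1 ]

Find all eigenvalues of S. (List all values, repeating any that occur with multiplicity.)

-2, 3, 4

Compute the characteristic polynomial p(μ) = det(μI - S).
Cofactor expansion gives p(μ) = μ^3 - 5μ^2 - 2μ + 24.
Since p(-2) = 0, μ = -2 is a root.
Factor out (μ + 2): p(μ) = (μ + 2)·(μ^2 - 7μ + 12).
The quadratic factors as (μ - 3)·(μ - 4).
Eigenvalues: -2, 3, 4.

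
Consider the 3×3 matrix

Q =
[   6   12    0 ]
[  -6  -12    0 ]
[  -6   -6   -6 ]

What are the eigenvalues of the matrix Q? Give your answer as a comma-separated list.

-6, -6, 0

Set up det(rI - Q) = 0.
Cofactor expansion gives p(r) = r^3 + 12r^2 + 36r.
Try r = 0: p(0) = 0, so 0 is a root.
Factor out r: p(r) = r·(r^2 + 12r + 36).
The quadratic factor is (r + 6)^2.
Eigenvalues: -6, -6, 0.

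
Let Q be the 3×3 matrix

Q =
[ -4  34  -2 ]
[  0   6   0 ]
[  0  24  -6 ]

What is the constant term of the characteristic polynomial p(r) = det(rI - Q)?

p(0) = det(0·I − Q) = det(−Q) = (−1)^3·det(Q).
det(Q) = 144, so p(0) = -144.

-144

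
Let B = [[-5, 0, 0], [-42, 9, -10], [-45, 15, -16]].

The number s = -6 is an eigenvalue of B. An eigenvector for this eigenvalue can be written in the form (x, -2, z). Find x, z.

0, -3

We need (B + 6I)v = 0.
B + 6I = [[1, 0, 0], [-42, 15, -10], [-45, 15, -10]].
Row 1: (1)·x + (0)·-2 + (0)·z = 0
Row 2: (-42)·x + (15)·-2 + (-10)·z = 0
Row 3: (-45)·x + (15)·-2 + (-10)·z = 0
Solving gives x = 0, z = -3.
Check: B·(0, -2, -3) = (0, 12, 18) = -6·(0, -2, -3).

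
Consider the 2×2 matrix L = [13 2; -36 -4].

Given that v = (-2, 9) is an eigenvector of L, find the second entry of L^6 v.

36864

First find the eigenvalue: Lv = (-8, 36) = 4·(-2, 9), so λ = 4.
Then L^6 v = λ^6·v = 4^6·(-2, 9) = 4096·(-2, 9) = (-8192, 36864).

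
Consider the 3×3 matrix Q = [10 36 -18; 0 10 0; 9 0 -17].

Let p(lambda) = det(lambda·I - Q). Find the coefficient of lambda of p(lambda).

-78

p(lambda) = lambda^3 - 3·lambda^2 - 78·lambda + 80.
The coefficient of lambda is -78.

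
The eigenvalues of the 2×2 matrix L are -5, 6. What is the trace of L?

trace(L) is the sum of the eigenvalues: (-5) + (6) = 1.

1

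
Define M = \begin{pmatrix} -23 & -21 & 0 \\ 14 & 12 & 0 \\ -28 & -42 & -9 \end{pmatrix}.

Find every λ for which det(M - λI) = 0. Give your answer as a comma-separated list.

-9, -9, -2

Compute the characteristic polynomial p(lambda) = det(lambda·I - M).
Cofactor expansion gives p(lambda) = lambda^3 + 20·lambda^2 + 117·lambda + 162.
Since p(-2) = 0, lambda = -2 is a root.
Factor out (lambda + 2): p(lambda) = (lambda + 2)·(lambda^2 + 18·lambda + 81).
The quadratic factor is (lambda + 9)^2.
Eigenvalues: -9, -9, -2.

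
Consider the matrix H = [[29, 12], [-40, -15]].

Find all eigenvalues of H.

5, 9

det(H - λI) = (29 - λ)(-15 - λ) - (12)·(-40) = λ^2 - 14λ + 45.
This factors as (λ - 5)·(λ - 9) = 0.
Eigenvalues: 5, 9.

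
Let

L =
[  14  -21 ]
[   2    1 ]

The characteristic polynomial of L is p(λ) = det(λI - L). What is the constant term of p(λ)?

p(λ) = λ^2 - 15λ + 56.
The constant term is 56.

56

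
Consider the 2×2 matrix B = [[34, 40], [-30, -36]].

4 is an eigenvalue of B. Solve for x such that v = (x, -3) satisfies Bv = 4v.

4

We need (B - 4I)v = 0.
B - 4I = [[30, 40], [-30, -40]].
Row 1: (30)·x + (40)·-3 = 0
Row 2: (-30)·x + (-40)·-3 = 0
Solving gives x = 4.
Check: B·(4, -3) = (16, -12) = 4·(4, -3).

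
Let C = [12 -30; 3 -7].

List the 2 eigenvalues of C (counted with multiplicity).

2, 3

det(C - rI) = (12 - r)(-7 - r) - (-30)·(3) = r^2 - 5r + 6.
This factors as (r - 2)·(r - 3) = 0.
Eigenvalues: 2, 3.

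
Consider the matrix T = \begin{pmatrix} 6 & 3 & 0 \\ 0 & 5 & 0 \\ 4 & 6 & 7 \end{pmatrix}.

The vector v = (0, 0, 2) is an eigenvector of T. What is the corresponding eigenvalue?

7

Compute Tv: T·(0, 0, 2) = (0, 0, 14).
Since Tv = λv, compare component 3: 14 = λ·2, so λ = 7.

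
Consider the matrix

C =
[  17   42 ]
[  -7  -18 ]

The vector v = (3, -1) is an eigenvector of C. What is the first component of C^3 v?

First find the eigenvalue: Cv = (9, -3) = 3·(3, -1), so λ = 3.
Then C^3 v = λ^3·v = 3^3·(3, -1) = 27·(3, -1) = (81, -27).

81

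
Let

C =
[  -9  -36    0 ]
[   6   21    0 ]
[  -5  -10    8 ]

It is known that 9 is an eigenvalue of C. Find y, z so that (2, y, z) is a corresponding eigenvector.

We need (C - 9I)v = 0.
C - 9I = [[-18, -36, 0], [6, 12, 0], [-5, -10, -1]].
Row 1: (-18)·2 + (-36)·y + (0)·z = 0
Row 2: (6)·2 + (12)·y + (0)·z = 0
Row 3: (-5)·2 + (-10)·y + (-1)·z = 0
Solving gives y = -1, z = 0.
Check: C·(2, -1, 0) = (18, -9, 0) = 9·(2, -1, 0).

-1, 0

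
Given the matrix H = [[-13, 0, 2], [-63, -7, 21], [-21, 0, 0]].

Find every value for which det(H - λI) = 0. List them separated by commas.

-7, -7, -6

The characteristic polynomial is p(s) = det(sI - H).
Cofactor expansion gives p(s) = s^3 + 20s^2 + 133s + 294.
Rational-root test: s = -6 gives p(-6) = 0.
Dividing by (s + 6) leaves s^2 + 14s + 49.
The quadratic factor is (s + 7)^2.
Eigenvalues: -7, -7, -6.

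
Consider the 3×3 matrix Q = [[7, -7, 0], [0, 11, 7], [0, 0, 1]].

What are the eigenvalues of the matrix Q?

Q is upper triangular, so its eigenvalues are the diagonal entries.
Diagonal: 7, 11, 1.

1, 7, 11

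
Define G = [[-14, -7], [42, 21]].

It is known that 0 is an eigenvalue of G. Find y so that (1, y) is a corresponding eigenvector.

-2

We need (G)v = 0.
G = [[-14, -7], [42, 21]].
Row 1: (-14)·1 + (-7)·y = 0
Row 2: (42)·1 + (21)·y = 0
Solving gives y = -2.
Check: G·(1, -2) = (0, 0) = 0·(1, -2).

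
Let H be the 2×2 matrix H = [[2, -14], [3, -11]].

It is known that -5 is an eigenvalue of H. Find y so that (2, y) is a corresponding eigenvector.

1

We need (H + 5I)v = 0.
H + 5I = [[7, -14], [3, -6]].
Row 1: (7)·2 + (-14)·y = 0
Row 2: (3)·2 + (-6)·y = 0
Solving gives y = 1.
Check: H·(2, 1) = (-10, -5) = -5·(2, 1).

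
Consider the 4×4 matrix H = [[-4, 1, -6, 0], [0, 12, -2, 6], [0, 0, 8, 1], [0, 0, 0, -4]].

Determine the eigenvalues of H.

H is upper triangular, so its eigenvalues are the diagonal entries.
Diagonal: -4, 12, 8, -4.

-4, -4, 8, 12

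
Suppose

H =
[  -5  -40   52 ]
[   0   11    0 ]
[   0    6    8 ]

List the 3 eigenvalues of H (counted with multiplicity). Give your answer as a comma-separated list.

Compute the characteristic polynomial p(s) = det(sI - H).
Cofactor expansion gives p(s) = s^3 - 14s^2 - 7s + 440.
Since p(11) = 0, s = 11 is a root.
Factor out (s - 11): p(s) = (s - 11)·(s^2 - 3s - 40).
The quadratic factors as (s + 5)·(s - 8).
Eigenvalues: -5, 8, 11.

-5, 8, 11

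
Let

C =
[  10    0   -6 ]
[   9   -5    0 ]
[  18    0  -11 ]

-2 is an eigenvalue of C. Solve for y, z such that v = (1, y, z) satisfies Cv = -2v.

3, 2

We need (C + 2I)v = 0.
C + 2I = [[12, 0, -6], [9, -3, 0], [18, 0, -9]].
Row 1: (12)·1 + (0)·y + (-6)·z = 0
Row 2: (9)·1 + (-3)·y + (0)·z = 0
Row 3: (18)·1 + (0)·y + (-9)·z = 0
Solving gives y = 3, z = 2.
Check: C·(1, 3, 2) = (-2, -6, -4) = -2·(1, 3, 2).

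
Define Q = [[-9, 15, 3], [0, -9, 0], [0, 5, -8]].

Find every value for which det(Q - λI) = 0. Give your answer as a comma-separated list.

-9, -9, -8

The characteristic polynomial is p(λ) = det(λI - Q).
Expanding the 3×3 determinant: p(λ) = λ^3 + 26λ^2 + 225λ + 648.
Try λ = -8: p(-8) = 0, so -8 is a root.
Dividing by (λ + 8) leaves λ^2 + 18λ + 81.
The quadratic factor is (λ + 9)^2.
Eigenvalues: -9, -9, -8.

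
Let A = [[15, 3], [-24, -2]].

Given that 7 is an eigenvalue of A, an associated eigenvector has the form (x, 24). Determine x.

-9

We need (A - 7I)v = 0.
A - 7I = [[8, 3], [-24, -9]].
Row 1: (8)·x + (3)·24 = 0
Row 2: (-24)·x + (-9)·24 = 0
Solving gives x = -9.
Check: A·(-9, 24) = (-63, 168) = 7·(-9, 24).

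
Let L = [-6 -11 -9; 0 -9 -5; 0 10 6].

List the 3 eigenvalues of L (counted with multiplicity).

-6, -4, 1

Compute the characteristic polynomial p(lambda) = det(lambda·I - L).
Expanding the 3×3 determinant: p(lambda) = lambda^3 + 9·lambda^2 + 14·lambda - 24.
Rational-root test: lambda = -6 gives p(-6) = 0.
Dividing by (lambda + 6) leaves lambda^2 + 3·lambda - 4.
The quadratic factors as (lambda + 4)·(lambda - 1).
Eigenvalues: -6, -4, 1.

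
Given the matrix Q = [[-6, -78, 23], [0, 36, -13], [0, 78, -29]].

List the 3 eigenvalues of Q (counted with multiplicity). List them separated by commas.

Compute the characteristic polynomial p(lambda) = det(lambda·I - Q).
Expanding the 3×3 determinant: p(lambda) = lambda^3 - lambda^2 - 72·lambda - 180.
Try lambda = -3: p(-3) = 0, so -3 is a root.
Dividing by (lambda + 3) leaves lambda^2 - 4·lambda - 60.
The quadratic factors as (lambda + 6)·(lambda - 10).
Eigenvalues: -6, -3, 10.

-6, -3, 10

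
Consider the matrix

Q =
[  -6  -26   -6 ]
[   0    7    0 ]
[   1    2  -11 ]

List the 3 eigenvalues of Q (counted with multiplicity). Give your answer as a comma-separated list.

-9, -8, 7

Compute the characteristic polynomial p(lambda) = det(lambda·I - Q).
Cofactor expansion gives p(lambda) = lambda^3 + 10·lambda^2 - 47·lambda - 504.
Try lambda = 7: p(7) = 0, so 7 is a root.
Factor out (lambda - 7): p(lambda) = (lambda - 7)·(lambda^2 + 17·lambda + 72).
The quadratic factors as (lambda + 9)·(lambda + 8).
Eigenvalues: -9, -8, 7.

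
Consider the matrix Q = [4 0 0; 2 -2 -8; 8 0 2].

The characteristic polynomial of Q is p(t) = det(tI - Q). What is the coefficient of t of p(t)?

p(t) = t^3 - 4t^2 - 4t + 16.
The coefficient of t is -4.

-4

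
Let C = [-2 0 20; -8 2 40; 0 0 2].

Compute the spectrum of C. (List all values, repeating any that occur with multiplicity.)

Compute the characteristic polynomial p(μ) = det(μI - C).
Expanding along the first row, p(μ) = μ^3 - 2μ^2 - 4μ + 8.
Since p(-2) = 0, μ = -2 is a root.
Dividing by (μ + 2) leaves μ^2 - 4μ + 4.
The quadratic factor is (μ - 2)^2.
Eigenvalues: -2, 2, 2.

-2, 2, 2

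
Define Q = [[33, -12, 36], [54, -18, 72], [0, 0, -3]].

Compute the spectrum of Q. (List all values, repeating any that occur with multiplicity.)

-3, 6, 9

The characteristic polynomial is p(r) = det(rI - Q).
Expanding the 3×3 determinant: p(r) = r^3 - 12r^2 + 9r + 162.
Rational-root test: r = 6 gives p(6) = 0.
Dividing by (r - 6) leaves r^2 - 6r - 27.
The quadratic factors as (r + 3)·(r - 9).
Eigenvalues: -3, 6, 9.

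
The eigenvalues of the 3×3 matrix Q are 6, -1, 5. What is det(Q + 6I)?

660

If Q has eigenvalues 6, -1, 5, then Q + 6I has eigenvalues 12, 5, 11.
det(Q + 6I) = (12) · (5) · (11) = 660.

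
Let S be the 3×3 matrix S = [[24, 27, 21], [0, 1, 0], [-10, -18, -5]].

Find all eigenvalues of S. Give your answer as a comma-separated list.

Compute the characteristic polynomial p(λ) = det(λI - S).
Cofactor expansion gives p(λ) = λ^3 - 20λ^2 + 109λ - 90.
Try λ = 1: p(1) = 0, so 1 is a root.
Dividing by (λ - 1) leaves λ^2 - 19λ + 90.
The quadratic factors as (λ - 9)·(λ - 10).
Eigenvalues: 1, 9, 10.

1, 9, 10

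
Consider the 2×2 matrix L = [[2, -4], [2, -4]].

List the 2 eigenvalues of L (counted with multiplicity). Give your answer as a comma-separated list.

det(L - μI) = (2 - μ)(-4 - μ) - (-4)·(2) = μ^2 + 2μ.
This factors as (μ + 2)·μ = 0.
Eigenvalues: -2, 0.

-2, 0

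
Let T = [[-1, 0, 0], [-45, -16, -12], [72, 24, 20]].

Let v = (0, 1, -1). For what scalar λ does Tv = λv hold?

Compute Tv: T·(0, 1, -1) = (0, -4, 4).
Since Tv = λv, compare component 2: -4 = λ·1, so λ = -4.

-4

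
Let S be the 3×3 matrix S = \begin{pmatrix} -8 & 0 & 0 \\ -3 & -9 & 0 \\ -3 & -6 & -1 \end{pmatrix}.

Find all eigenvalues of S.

S is lower triangular, so its eigenvalues are the diagonal entries.
Diagonal: -8, -9, -1.

-9, -8, -1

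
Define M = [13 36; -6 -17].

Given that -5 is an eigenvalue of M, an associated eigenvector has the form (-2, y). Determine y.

We need (M + 5I)v = 0.
M + 5I = [[18, 36], [-6, -12]].
Row 1: (18)·-2 + (36)·y = 0
Row 2: (-6)·-2 + (-12)·y = 0
Solving gives y = 1.
Check: M·(-2, 1) = (10, -5) = -5·(-2, 1).

1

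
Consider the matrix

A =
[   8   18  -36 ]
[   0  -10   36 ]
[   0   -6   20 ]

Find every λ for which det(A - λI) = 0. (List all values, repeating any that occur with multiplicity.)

2, 8, 8

The characteristic polynomial is p(lambda) = det(lambda·I - A).
Expanding along the first row, p(lambda) = lambda^3 - 18·lambda^2 + 96·lambda - 128.
Rational-root test: lambda = 2 gives p(2) = 0.
Dividing by (lambda - 2) leaves lambda^2 - 16·lambda + 64.
The quadratic factor is (lambda - 8)^2.
Eigenvalues: 2, 8, 8.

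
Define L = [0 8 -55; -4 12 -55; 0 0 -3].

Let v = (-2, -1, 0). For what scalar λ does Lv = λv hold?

4

Compute Lv: L·(-2, -1, 0) = (-8, -4, 0).
Since Lv = λv, compare component 1: -8 = λ·-2, so λ = 4.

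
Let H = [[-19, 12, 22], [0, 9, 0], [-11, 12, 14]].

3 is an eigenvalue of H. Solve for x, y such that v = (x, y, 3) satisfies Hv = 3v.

3, 0

We need (H - 3I)v = 0.
H - 3I = [[-22, 12, 22], [0, 6, 0], [-11, 12, 11]].
Row 1: (-22)·x + (12)·y + (22)·3 = 0
Row 2: (0)·x + (6)·y + (0)·3 = 0
Row 3: (-11)·x + (12)·y + (11)·3 = 0
Solving gives x = 3, y = 0.
Check: H·(3, 0, 3) = (9, 0, 9) = 3·(3, 0, 3).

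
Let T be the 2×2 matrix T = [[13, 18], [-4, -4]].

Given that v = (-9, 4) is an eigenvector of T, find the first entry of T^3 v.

First find the eigenvalue: Tv = (-45, 20) = 5·(-9, 4), so λ = 5.
Then T^3 v = λ^3·v = 5^3·(-9, 4) = 125·(-9, 4) = (-1125, 500).

-1125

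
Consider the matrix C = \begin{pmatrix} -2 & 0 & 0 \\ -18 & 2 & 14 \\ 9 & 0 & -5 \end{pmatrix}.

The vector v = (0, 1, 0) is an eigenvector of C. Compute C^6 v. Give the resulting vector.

(0, 64, 0)

First find the eigenvalue: Cv = (0, 2, 0) = 2·(0, 1, 0), so λ = 2.
Then C^6 v = λ^6·v = 2^6·(0, 1, 0) = 64·(0, 1, 0) = (0, 64, 0).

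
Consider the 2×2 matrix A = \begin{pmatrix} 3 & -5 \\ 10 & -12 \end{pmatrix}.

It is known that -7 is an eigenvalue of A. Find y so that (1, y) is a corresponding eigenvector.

2

We need (A + 7I)v = 0.
A + 7I = [[10, -5], [10, -5]].
Row 1: (10)·1 + (-5)·y = 0
Row 2: (10)·1 + (-5)·y = 0
Solving gives y = 2.
Check: A·(1, 2) = (-7, -14) = -7·(1, 2).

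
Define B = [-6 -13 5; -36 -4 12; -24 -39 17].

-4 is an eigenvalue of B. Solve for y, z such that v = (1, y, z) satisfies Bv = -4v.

1, 3

We need (B + 4I)v = 0.
B + 4I = [[-2, -13, 5], [-36, 0, 12], [-24, -39, 21]].
Row 1: (-2)·1 + (-13)·y + (5)·z = 0
Row 2: (-36)·1 + (0)·y + (12)·z = 0
Row 3: (-24)·1 + (-39)·y + (21)·z = 0
Solving gives y = 1, z = 3.
Check: B·(1, 1, 3) = (-4, -4, -12) = -4·(1, 1, 3).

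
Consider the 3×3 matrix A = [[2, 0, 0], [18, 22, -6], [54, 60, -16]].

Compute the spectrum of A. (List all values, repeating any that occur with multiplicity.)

2, 2, 4

Compute the characteristic polynomial p(lambda) = det(lambda·I - A).
Expanding along the first row, p(lambda) = lambda^3 - 8·lambda^2 + 20·lambda - 16.
Rational-root test: lambda = 4 gives p(4) = 0.
Factor out (lambda - 4): p(lambda) = (lambda - 4)·(lambda^2 - 4·lambda + 4).
The quadratic factor is (lambda - 2)^2.
Eigenvalues: 2, 2, 4.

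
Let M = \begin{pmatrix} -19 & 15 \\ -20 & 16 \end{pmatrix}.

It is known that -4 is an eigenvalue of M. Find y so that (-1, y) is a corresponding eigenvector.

-1

We need (M + 4I)v = 0.
M + 4I = [[-15, 15], [-20, 20]].
Row 1: (-15)·-1 + (15)·y = 0
Row 2: (-20)·-1 + (20)·y = 0
Solving gives y = -1.
Check: M·(-1, -1) = (4, 4) = -4·(-1, -1).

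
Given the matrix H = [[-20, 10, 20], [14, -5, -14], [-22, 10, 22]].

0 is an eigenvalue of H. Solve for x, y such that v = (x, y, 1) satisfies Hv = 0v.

We need (H)v = 0.
H = [[-20, 10, 20], [14, -5, -14], [-22, 10, 22]].
Row 1: (-20)·x + (10)·y + (20)·1 = 0
Row 2: (14)·x + (-5)·y + (-14)·1 = 0
Row 3: (-22)·x + (10)·y + (22)·1 = 0
Solving gives x = 1, y = 0.
Check: H·(1, 0, 1) = (0, 0, 0) = 0·(1, 0, 1).

1, 0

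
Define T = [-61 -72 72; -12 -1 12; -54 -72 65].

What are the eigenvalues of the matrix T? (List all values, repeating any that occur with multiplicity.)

The characteristic polynomial is p(λ) = det(λI - T).
Expanding along the first row, p(λ) = λ^3 - 3λ^2 - 81λ - 77.
Rational-root test: λ = -1 gives p(-1) = 0.
Dividing by (λ + 1) leaves λ^2 - 4λ - 77.
The quadratic factors as (λ + 7)·(λ - 11).
Eigenvalues: -7, -1, 11.

-7, -1, 11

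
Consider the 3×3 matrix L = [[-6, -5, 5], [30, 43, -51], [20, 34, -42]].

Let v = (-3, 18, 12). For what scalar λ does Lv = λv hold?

4

Compute Lv: L·(-3, 18, 12) = (-12, 72, 48).
Since Lv = λv, compare component 1: -12 = λ·-3, so λ = 4.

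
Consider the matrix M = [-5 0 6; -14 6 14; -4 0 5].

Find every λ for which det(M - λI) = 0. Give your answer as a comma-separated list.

Compute the characteristic polynomial p(λ) = det(λI - M).
Cofactor expansion gives p(λ) = λ^3 - 6λ^2 - λ + 6.
Try λ = -1: p(-1) = 0, so -1 is a root.
Dividing by (λ + 1) leaves λ^2 - 7λ + 6.
The quadratic factors as (λ - 1)·(λ - 6).
Eigenvalues: -1, 1, 6.

-1, 1, 6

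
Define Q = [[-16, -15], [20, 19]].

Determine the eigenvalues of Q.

-1, 4

det(Q - λI) = (-16 - λ)(19 - λ) - (-15)·(20) = λ^2 - 3λ - 4.
This factors as (λ + 1)·(λ - 4) = 0.
Eigenvalues: -1, 4.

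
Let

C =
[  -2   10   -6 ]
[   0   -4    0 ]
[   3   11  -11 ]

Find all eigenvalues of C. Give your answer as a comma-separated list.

-8, -5, -4

Set up det(λI - C) = 0.
Expanding the 3×3 determinant: p(λ) = λ^3 + 17λ^2 + 92λ + 160.
Try λ = -4: p(-4) = 0, so -4 is a root.
Dividing by (λ + 4) leaves λ^2 + 13λ + 40.
The quadratic factors as (λ + 8)·(λ + 5).
Eigenvalues: -8, -5, -4.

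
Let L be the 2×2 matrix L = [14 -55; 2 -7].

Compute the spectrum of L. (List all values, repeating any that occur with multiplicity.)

3, 4

det(L - lambda·I) = (14 - lambda)(-7 - lambda) - (-55)·(2) = lambda^2 - 7·lambda + 12.
This factors as (lambda - 3)·(lambda - 4) = 0.
Eigenvalues: 3, 4.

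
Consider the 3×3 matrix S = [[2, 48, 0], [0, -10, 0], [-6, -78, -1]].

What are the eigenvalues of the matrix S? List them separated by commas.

-10, -1, 2

Set up det(lambda·I - S) = 0.
Expanding the 3×3 determinant: p(lambda) = lambda^3 + 9·lambda^2 - 12·lambda - 20.
Try lambda = 2: p(2) = 0, so 2 is a root.
Dividing by (lambda - 2) leaves lambda^2 + 11·lambda + 10.
The quadratic factors as (lambda + 10)·(lambda + 1).
Eigenvalues: -10, -1, 2.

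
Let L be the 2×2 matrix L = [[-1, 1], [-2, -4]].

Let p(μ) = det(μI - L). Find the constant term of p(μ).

p(μ) = μ^2 + 5μ + 6.
The constant term is 6.

6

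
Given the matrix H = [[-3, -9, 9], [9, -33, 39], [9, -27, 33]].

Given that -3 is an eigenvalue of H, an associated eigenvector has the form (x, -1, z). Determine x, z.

1, -1

We need (H + 3I)v = 0.
H + 3I = [[0, -9, 9], [9, -30, 39], [9, -27, 36]].
Row 1: (0)·x + (-9)·-1 + (9)·z = 0
Row 2: (9)·x + (-30)·-1 + (39)·z = 0
Row 3: (9)·x + (-27)·-1 + (36)·z = 0
Solving gives x = 1, z = -1.
Check: H·(1, -1, -1) = (-3, 3, 3) = -3·(1, -1, -1).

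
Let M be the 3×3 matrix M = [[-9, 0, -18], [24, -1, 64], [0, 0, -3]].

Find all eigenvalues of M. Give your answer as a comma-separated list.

Set up det(λI - M) = 0.
Expanding along the first row, p(λ) = λ^3 + 13λ^2 + 39λ + 27.
Try λ = -1: p(-1) = 0, so -1 is a root.
Factor out (λ + 1): p(λ) = (λ + 1)·(λ^2 + 12λ + 27).
The quadratic factors as (λ + 9)·(λ + 3).
Eigenvalues: -9, -3, -1.

-9, -3, -1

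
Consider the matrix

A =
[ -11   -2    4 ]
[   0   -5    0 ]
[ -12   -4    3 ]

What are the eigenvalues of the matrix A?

Compute the characteristic polynomial p(lambda) = det(lambda·I - A).
Expanding along the first row, p(lambda) = lambda^3 + 13·lambda^2 + 55·lambda + 75.
Since p(-5) = 0, lambda = -5 is a root.
Factor out (lambda + 5): p(lambda) = (lambda + 5)·(lambda^2 + 8·lambda + 15).
The quadratic factors as (lambda + 5)·(lambda + 3).
Eigenvalues: -5, -5, -3.

-5, -5, -3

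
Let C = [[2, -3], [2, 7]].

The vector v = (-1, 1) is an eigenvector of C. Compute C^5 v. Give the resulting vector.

First find the eigenvalue: Cv = (-5, 5) = 5·(-1, 1), so λ = 5.
Then C^5 v = λ^5·v = 5^5·(-1, 1) = 3125·(-1, 1) = (-3125, 3125).

(-3125, 3125)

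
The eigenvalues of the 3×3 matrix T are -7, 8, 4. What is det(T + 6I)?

If T has eigenvalues -7, 8, 4, then T + 6I has eigenvalues -1, 14, 10.
det(T + 6I) = (-1) · (14) · (10) = -140.

-140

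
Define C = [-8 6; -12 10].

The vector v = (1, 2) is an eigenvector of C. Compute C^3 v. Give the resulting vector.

(64, 128)

First find the eigenvalue: Cv = (4, 8) = 4·(1, 2), so λ = 4.
Then C^3 v = λ^3·v = 4^3·(1, 2) = 64·(1, 2) = (64, 128).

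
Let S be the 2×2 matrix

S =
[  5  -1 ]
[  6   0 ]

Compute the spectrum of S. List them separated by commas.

2, 3

det(S - λI) = (5 - λ)(0 - λ) - (-1)·(6) = λ^2 - 5λ + 6.
This factors as (λ - 2)·(λ - 3) = 0.
Eigenvalues: 2, 3.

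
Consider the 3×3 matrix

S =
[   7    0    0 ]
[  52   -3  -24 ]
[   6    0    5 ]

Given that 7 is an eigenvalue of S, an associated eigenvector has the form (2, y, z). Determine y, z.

We need (S - 7I)v = 0.
S - 7I = [[0, 0, 0], [52, -10, -24], [6, 0, -2]].
Row 1: (0)·2 + (0)·y + (0)·z = 0
Row 2: (52)·2 + (-10)·y + (-24)·z = 0
Row 3: (6)·2 + (0)·y + (-2)·z = 0
Solving gives y = -4, z = 6.
Check: S·(2, -4, 6) = (14, -28, 42) = 7·(2, -4, 6).

-4, 6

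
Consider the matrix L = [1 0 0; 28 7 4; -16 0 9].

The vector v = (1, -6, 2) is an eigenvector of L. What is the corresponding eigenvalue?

1

Compute Lv: L·(1, -6, 2) = (1, -6, 2).
Since Lv = λv, compare component 1: 1 = λ·1, so λ = 1.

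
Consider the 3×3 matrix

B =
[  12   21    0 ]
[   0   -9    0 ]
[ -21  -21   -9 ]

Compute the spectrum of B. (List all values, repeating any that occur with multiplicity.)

-9, -9, 12

Compute the characteristic polynomial p(μ) = det(μI - B).
Cofactor expansion gives p(μ) = μ^3 + 6μ^2 - 135μ - 972.
Since p(12) = 0, μ = 12 is a root.
Dividing by (μ - 12) leaves μ^2 + 18μ + 81.
The quadratic factor is (μ + 9)^2.
Eigenvalues: -9, -9, 12.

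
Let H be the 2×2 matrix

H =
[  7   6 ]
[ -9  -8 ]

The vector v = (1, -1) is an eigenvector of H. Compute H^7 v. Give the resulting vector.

(1, -1)

First find the eigenvalue: Hv = (1, -1) = 1·(1, -1), so λ = 1.
Then H^7 v = λ^7·v = 1^7·(1, -1) = 1·(1, -1) = (1, -1).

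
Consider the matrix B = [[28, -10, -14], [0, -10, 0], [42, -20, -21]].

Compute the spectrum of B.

-10, 0, 7

Compute the characteristic polynomial p(λ) = det(λI - B).
Expanding the 3×3 determinant: p(λ) = λ^3 + 3λ^2 - 70λ.
Rational-root test: λ = 0 gives p(0) = 0.
Factor out λ: p(λ) = λ·(λ^2 + 3λ - 70).
The quadratic factors as (λ + 10)·(λ - 7).
Eigenvalues: -10, 0, 7.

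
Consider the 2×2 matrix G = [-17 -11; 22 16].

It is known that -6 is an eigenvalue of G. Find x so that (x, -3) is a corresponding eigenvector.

We need (G + 6I)v = 0.
G + 6I = [[-11, -11], [22, 22]].
Row 1: (-11)·x + (-11)·-3 = 0
Row 2: (22)·x + (22)·-3 = 0
Solving gives x = 3.
Check: G·(3, -3) = (-18, 18) = -6·(3, -3).

3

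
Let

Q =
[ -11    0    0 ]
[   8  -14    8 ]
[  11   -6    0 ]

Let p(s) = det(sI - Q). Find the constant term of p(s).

528

p(s) = s^3 + 25s^2 + 202s + 528.
The constant term is 528.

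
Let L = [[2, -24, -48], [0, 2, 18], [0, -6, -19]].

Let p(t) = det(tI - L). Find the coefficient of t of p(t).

36

p(t) = t^3 + 15t^2 + 36t - 140.
The coefficient of t is 36.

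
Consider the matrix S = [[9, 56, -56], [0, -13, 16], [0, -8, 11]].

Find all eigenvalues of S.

The characteristic polynomial is p(s) = det(sI - S).
Expanding along the first row, p(s) = s^3 - 7s^2 - 33s + 135.
Since p(3) = 0, s = 3 is a root.
Dividing by (s - 3) leaves s^2 - 4s - 45.
The quadratic factors as (s + 5)·(s - 9).
Eigenvalues: -5, 3, 9.

-5, 3, 9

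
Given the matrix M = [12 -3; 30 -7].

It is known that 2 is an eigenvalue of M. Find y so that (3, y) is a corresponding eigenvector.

We need (M - 2I)v = 0.
M - 2I = [[10, -3], [30, -9]].
Row 1: (10)·3 + (-3)·y = 0
Row 2: (30)·3 + (-9)·y = 0
Solving gives y = 10.
Check: M·(3, 10) = (6, 20) = 2·(3, 10).

10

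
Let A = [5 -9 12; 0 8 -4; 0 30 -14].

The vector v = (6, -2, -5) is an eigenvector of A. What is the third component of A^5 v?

First find the eigenvalue: Av = (-12, 4, 10) = -2·(6, -2, -5), so λ = -2.
Then A^5 v = λ^5·v = (-2)^5·(6, -2, -5) = -32·(6, -2, -5) = (-192, 64, 160).

160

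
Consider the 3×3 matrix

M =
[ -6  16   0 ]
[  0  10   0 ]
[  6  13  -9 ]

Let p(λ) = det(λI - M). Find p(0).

-540

p(0) = det(0·I − M) = det(−M) = (−1)^3·det(M).
det(M) = 540, so p(0) = -540.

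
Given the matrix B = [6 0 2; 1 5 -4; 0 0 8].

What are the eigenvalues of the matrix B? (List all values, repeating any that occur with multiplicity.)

Set up det(μI - B) = 0.
Cofactor expansion gives p(μ) = μ^3 - 19μ^2 + 118μ - 240.
Since p(6) = 0, μ = 6 is a root.
Dividing by (μ - 6) leaves μ^2 - 13μ + 40.
The quadratic factors as (μ - 5)·(μ - 8).
Eigenvalues: 5, 6, 8.

5, 6, 8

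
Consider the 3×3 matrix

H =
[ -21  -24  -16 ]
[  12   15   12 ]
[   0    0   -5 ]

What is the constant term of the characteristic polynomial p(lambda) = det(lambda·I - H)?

p(0) = det(0·I − H) = det(−H) = (−1)^3·det(H).
det(H) = 135, so p(0) = -135.

-135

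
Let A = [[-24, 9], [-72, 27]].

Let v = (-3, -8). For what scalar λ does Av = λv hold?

Compute Av: A·(-3, -8) = (0, 0).
Since Av = λv, compare component 1: 0 = λ·-3, so λ = 0.

0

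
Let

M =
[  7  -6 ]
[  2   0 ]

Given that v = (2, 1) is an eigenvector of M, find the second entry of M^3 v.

64

First find the eigenvalue: Mv = (8, 4) = 4·(2, 1), so λ = 4.
Then M^3 v = λ^3·v = 4^3·(2, 1) = 64·(2, 1) = (128, 64).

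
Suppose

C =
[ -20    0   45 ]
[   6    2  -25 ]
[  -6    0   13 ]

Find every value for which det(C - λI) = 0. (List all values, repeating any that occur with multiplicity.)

-5, -2, 2

The characteristic polynomial is p(lambda) = det(lambda·I - C).
Cofactor expansion gives p(lambda) = lambda^3 + 5·lambda^2 - 4·lambda - 20.
Rational-root test: lambda = -5 gives p(-5) = 0.
Factor out (lambda + 5): p(lambda) = (lambda + 5)·(lambda^2 - 4).
The quadratic factors as (lambda + 2)·(lambda - 2).
Eigenvalues: -5, -2, 2.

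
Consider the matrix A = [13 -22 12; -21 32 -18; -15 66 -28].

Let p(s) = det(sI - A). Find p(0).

80

p(0) = det(0·I − A) = det(−A) = (−1)^3·det(A).
det(A) = -80, so p(0) = 80.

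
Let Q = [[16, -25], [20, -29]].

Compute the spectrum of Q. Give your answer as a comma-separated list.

-9, -4

det(Q - λI) = (16 - λ)(-29 - λ) - (-25)·(20) = λ^2 + 13λ + 36.
This factors as (λ + 9)·(λ + 4) = 0.
Eigenvalues: -9, -4.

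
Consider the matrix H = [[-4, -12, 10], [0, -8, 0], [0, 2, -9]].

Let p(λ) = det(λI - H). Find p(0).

288

p(0) = det(0·I − H) = det(−H) = (−1)^3·det(H).
det(H) = -288, so p(0) = 288.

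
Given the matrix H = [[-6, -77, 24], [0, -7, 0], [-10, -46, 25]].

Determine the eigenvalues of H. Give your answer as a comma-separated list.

The characteristic polynomial is p(λ) = det(λI - H).
Expanding along the first row, p(λ) = λ^3 - 12λ^2 - 43λ + 630.
Try λ = -7: p(-7) = 0, so -7 is a root.
Factor out (λ + 7): p(λ) = (λ + 7)·(λ^2 - 19λ + 90).
The quadratic factors as (λ - 9)·(λ - 10).
Eigenvalues: -7, 9, 10.

-7, 9, 10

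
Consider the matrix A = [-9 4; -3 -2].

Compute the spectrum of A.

det(A - rI) = (-9 - r)(-2 - r) - (4)·(-3) = r^2 + 11r + 30.
This factors as (r + 6)·(r + 5) = 0.
Eigenvalues: -6, -5.

-6, -5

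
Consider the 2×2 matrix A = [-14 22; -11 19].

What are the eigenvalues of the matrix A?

det(A - lambda·I) = (-14 - lambda)(19 - lambda) - (22)·(-11) = lambda^2 - 5·lambda - 24.
This factors as (lambda + 3)·(lambda - 8) = 0.
Eigenvalues: -3, 8.

-3, 8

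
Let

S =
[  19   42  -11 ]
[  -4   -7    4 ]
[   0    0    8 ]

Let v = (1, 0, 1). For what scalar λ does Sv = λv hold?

8

Compute Sv: S·(1, 0, 1) = (8, 0, 8).
Since Sv = λv, compare component 1: 8 = λ·1, so λ = 8.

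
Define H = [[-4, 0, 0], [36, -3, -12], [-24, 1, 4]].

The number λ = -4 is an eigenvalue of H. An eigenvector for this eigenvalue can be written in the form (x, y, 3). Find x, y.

1, 0

We need (H + 4I)v = 0.
H + 4I = [[0, 0, 0], [36, 1, -12], [-24, 1, 8]].
Row 1: (0)·x + (0)·y + (0)·3 = 0
Row 2: (36)·x + (1)·y + (-12)·3 = 0
Row 3: (-24)·x + (1)·y + (8)·3 = 0
Solving gives x = 1, y = 0.
Check: H·(1, 0, 3) = (-4, 0, -12) = -4·(1, 0, 3).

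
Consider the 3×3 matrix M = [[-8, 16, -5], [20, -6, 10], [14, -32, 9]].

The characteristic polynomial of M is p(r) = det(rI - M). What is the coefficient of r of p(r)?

p(r) = r^3 + 5r^2 - 8r - 12.
The coefficient of r is -8.

-8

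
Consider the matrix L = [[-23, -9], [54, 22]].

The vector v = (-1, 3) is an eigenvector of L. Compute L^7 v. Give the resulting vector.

First find the eigenvalue: Lv = (-4, 12) = 4·(-1, 3), so λ = 4.
Then L^7 v = λ^7·v = 4^7·(-1, 3) = 16384·(-1, 3) = (-16384, 49152).

(-16384, 49152)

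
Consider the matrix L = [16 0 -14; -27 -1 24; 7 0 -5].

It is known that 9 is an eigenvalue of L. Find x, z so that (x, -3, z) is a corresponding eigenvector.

We need (L - 9I)v = 0.
L - 9I = [[7, 0, -14], [-27, -10, 24], [7, 0, -14]].
Row 1: (7)·x + (0)·-3 + (-14)·z = 0
Row 2: (-27)·x + (-10)·-3 + (24)·z = 0
Row 3: (7)·x + (0)·-3 + (-14)·z = 0
Solving gives x = 2, z = 1.
Check: L·(2, -3, 1) = (18, -27, 9) = 9·(2, -3, 1).

2, 1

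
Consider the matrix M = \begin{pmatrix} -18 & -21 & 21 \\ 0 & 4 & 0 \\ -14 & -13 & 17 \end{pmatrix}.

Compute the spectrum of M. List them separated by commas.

-4, 3, 4

The characteristic polynomial is p(s) = det(sI - M).
Expanding along the first row, p(s) = s^3 - 3s^2 - 16s + 48.
Try s = 3: p(3) = 0, so 3 is a root.
Dividing by (s - 3) leaves s^2 - 16.
The quadratic factors as (s + 4)·(s - 4).
Eigenvalues: -4, 3, 4.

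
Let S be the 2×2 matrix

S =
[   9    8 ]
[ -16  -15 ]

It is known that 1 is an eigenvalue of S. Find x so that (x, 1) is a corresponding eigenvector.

-1

We need (S - 1I)v = 0.
S - 1I = [[8, 8], [-16, -16]].
Row 1: (8)·x + (8)·1 = 0
Row 2: (-16)·x + (-16)·1 = 0
Solving gives x = -1.
Check: S·(-1, 1) = (-1, 1) = 1·(-1, 1).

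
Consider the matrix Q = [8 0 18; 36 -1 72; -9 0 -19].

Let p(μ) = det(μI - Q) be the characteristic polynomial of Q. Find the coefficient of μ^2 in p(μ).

The coefficient of μ^2 of det(μI - Q) is −trace(Q).
trace(Q) = (8) + (-1) + (-19) = -12, so the coefficient is 12.

12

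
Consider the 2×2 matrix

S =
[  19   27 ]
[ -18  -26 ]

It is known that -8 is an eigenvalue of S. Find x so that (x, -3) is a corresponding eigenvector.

3

We need (S + 8I)v = 0.
S + 8I = [[27, 27], [-18, -18]].
Row 1: (27)·x + (27)·-3 = 0
Row 2: (-18)·x + (-18)·-3 = 0
Solving gives x = 3.
Check: S·(3, -3) = (-24, 24) = -8·(3, -3).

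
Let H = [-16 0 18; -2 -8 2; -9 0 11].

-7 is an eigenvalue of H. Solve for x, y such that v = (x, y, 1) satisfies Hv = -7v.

2, -2

We need (H + 7I)v = 0.
H + 7I = [[-9, 0, 18], [-2, -1, 2], [-9, 0, 18]].
Row 1: (-9)·x + (0)·y + (18)·1 = 0
Row 2: (-2)·x + (-1)·y + (2)·1 = 0
Row 3: (-9)·x + (0)·y + (18)·1 = 0
Solving gives x = 2, y = -2.
Check: H·(2, -2, 1) = (-14, 14, -7) = -7·(2, -2, 1).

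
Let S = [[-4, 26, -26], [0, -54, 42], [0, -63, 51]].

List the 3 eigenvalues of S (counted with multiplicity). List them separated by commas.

-12, -4, 9

The characteristic polynomial is p(λ) = det(λI - S).
Cofactor expansion gives p(λ) = λ^3 + 7λ^2 - 96λ - 432.
Since p(-4) = 0, λ = -4 is a root.
Dividing by (λ + 4) leaves λ^2 + 3λ - 108.
The quadratic factors as (λ + 12)·(λ - 9).
Eigenvalues: -12, -4, 9.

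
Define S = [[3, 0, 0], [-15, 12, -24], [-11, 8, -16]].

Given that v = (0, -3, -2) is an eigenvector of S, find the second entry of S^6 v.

-12288

First find the eigenvalue: Sv = (0, 12, 8) = -4·(0, -3, -2), so λ = -4.
Then S^6 v = λ^6·v = (-4)^6·(0, -3, -2) = 4096·(0, -3, -2) = (0, -12288, -8192).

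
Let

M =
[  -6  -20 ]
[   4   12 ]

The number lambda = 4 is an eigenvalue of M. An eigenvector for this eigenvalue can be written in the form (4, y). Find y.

We need (M - 4I)v = 0.
M - 4I = [[-10, -20], [4, 8]].
Row 1: (-10)·4 + (-20)·y = 0
Row 2: (4)·4 + (8)·y = 0
Solving gives y = -2.
Check: M·(4, -2) = (16, -8) = 4·(4, -2).

-2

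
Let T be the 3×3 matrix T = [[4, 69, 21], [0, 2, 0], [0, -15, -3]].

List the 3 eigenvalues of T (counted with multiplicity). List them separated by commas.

-3, 2, 4

The characteristic polynomial is p(r) = det(rI - T).
Cofactor expansion gives p(r) = r^3 - 3r^2 - 10r + 24.
Since p(2) = 0, r = 2 is a root.
Factor out (r - 2): p(r) = (r - 2)·(r^2 - r - 12).
The quadratic factors as (r + 3)·(r - 4).
Eigenvalues: -3, 2, 4.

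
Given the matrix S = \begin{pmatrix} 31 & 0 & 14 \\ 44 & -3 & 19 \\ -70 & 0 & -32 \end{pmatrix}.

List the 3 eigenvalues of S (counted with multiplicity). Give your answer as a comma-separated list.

The characteristic polynomial is p(lambda) = det(lambda·I - S).
Expanding the 3×3 determinant: p(lambda) = lambda^3 + 4·lambda^2 - 9·lambda - 36.
Since p(-3) = 0, lambda = -3 is a root.
Dividing by (lambda + 3) leaves lambda^2 + lambda - 12.
The quadratic factors as (lambda + 4)·(lambda - 3).
Eigenvalues: -4, -3, 3.

-4, -3, 3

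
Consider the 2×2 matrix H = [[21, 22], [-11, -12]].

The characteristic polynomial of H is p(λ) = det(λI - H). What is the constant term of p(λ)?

-10

p(λ) = λ^2 - 9λ - 10.
The constant term is -10.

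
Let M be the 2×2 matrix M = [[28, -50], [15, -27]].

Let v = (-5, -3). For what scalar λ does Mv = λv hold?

-2

Compute Mv: M·(-5, -3) = (10, 6).
Since Mv = λv, compare component 1: 10 = λ·-5, so λ = -2.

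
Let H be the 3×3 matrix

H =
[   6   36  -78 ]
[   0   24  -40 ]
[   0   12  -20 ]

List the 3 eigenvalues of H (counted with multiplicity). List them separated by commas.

0, 4, 6

Set up det(λI - H) = 0.
Expanding along the first row, p(λ) = λ^3 - 10λ^2 + 24λ.
Since p(6) = 0, λ = 6 is a root.
Factor out (λ - 6): p(λ) = (λ - 6)·(λ^2 - 4λ).
The quadratic factors as λ·(λ - 4).
Eigenvalues: 0, 4, 6.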